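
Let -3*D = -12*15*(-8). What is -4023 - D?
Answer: -3543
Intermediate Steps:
D = -480 (D = -(-12*15)*(-8)/3 = -(-60)*(-8) = -⅓*1440 = -480)
-4023 - D = -4023 - 1*(-480) = -4023 + 480 = -3543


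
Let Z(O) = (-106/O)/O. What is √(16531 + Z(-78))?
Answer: √100574498/78 ≈ 128.57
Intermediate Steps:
Z(O) = -106/O²
√(16531 + Z(-78)) = √(16531 - 106/(-78)²) = √(16531 - 106*1/6084) = √(16531 - 53/3042) = √(50287249/3042) = √100574498/78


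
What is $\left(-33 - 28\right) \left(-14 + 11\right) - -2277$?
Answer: $2460$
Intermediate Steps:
$\left(-33 - 28\right) \left(-14 + 11\right) - -2277 = \left(-61\right) \left(-3\right) + 2277 = 183 + 2277 = 2460$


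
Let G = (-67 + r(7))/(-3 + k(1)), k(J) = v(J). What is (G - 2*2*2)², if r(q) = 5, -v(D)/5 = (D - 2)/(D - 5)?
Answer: 12544/289 ≈ 43.405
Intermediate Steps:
v(D) = -5*(-2 + D)/(-5 + D) (v(D) = -5*(D - 2)/(D - 5) = -5*(-2 + D)/(-5 + D))
k(J) = 5*(2 - J)/(-5 + J)
G = 248/17 (G = (-67 + 5)/(-3 + 5*(2 - 1*1)/(-5 + 1)) = -62/(-3 + 5*(2 - 1)/(-4)) = -62/(-3 + 5*(-¼)*1) = -62/(-3 - 5/4) = -62/(-17/4) = -62*(-4/17) = 248/17 ≈ 14.588)
(G - 2*2*2)² = (248/17 - 2*2*2)² = (248/17 - 4*2)² = (248/17 - 8)² = (112/17)² = 12544/289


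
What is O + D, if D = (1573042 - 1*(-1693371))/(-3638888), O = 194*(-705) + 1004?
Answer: -494040534621/3638888 ≈ -1.3577e+5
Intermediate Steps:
O = -135766 (O = -136770 + 1004 = -135766)
D = -3266413/3638888 (D = (1573042 + 1693371)*(-1/3638888) = 3266413*(-1/3638888) = -3266413/3638888 ≈ -0.89764)
O + D = -135766 - 3266413/3638888 = -494040534621/3638888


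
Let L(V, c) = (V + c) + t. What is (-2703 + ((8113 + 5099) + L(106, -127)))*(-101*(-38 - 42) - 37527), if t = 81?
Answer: -311225343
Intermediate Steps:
L(V, c) = 81 + V + c (L(V, c) = (V + c) + 81 = 81 + V + c)
(-2703 + ((8113 + 5099) + L(106, -127)))*(-101*(-38 - 42) - 37527) = (-2703 + ((8113 + 5099) + (81 + 106 - 127)))*(-101*(-38 - 42) - 37527) = (-2703 + (13212 + 60))*(-101*(-80) - 37527) = (-2703 + 13272)*(8080 - 37527) = 10569*(-29447) = -311225343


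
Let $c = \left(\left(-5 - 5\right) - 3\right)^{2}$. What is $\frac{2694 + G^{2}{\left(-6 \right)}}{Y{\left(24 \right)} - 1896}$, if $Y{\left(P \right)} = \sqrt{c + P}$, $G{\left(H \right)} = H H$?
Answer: $- \frac{7565040}{3594623} - \frac{3990 \sqrt{193}}{3594623} \approx -2.12$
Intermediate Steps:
$c = 169$ ($c = \left(\left(-5 - 5\right) - 3\right)^{2} = \left(-10 - 3\right)^{2} = \left(-13\right)^{2} = 169$)
$G{\left(H \right)} = H^{2}$
$Y{\left(P \right)} = \sqrt{169 + P}$
$\frac{2694 + G^{2}{\left(-6 \right)}}{Y{\left(24 \right)} - 1896} = \frac{2694 + \left(\left(-6\right)^{2}\right)^{2}}{\sqrt{169 + 24} - 1896} = \frac{2694 + 36^{2}}{\sqrt{193} - 1896} = \frac{2694 + 1296}{-1896 + \sqrt{193}} = \frac{3990}{-1896 + \sqrt{193}}$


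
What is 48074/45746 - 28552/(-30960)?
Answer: 4061789/2058570 ≈ 1.9731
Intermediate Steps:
48074/45746 - 28552/(-30960) = 48074*(1/45746) - 28552*(-1/30960) = 24037/22873 + 83/90 = 4061789/2058570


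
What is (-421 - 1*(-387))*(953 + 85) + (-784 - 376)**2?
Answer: 1310308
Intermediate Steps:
(-421 - 1*(-387))*(953 + 85) + (-784 - 376)**2 = (-421 + 387)*1038 + (-1160)**2 = -34*1038 + 1345600 = -35292 + 1345600 = 1310308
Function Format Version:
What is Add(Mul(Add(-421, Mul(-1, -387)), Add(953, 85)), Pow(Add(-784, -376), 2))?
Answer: 1310308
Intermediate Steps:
Add(Mul(Add(-421, Mul(-1, -387)), Add(953, 85)), Pow(Add(-784, -376), 2)) = Add(Mul(Add(-421, 387), 1038), Pow(-1160, 2)) = Add(Mul(-34, 1038), 1345600) = Add(-35292, 1345600) = 1310308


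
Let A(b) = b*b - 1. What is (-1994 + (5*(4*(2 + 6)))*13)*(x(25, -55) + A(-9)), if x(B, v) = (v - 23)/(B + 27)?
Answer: 6751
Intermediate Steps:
x(B, v) = (-23 + v)/(27 + B)
A(b) = -1 + b² (A(b) = b² - 1 = -1 + b²)
(-1994 + (5*(4*(2 + 6)))*13)*(x(25, -55) + A(-9)) = (-1994 + (5*(4*(2 + 6)))*13)*((-23 - 55)/(27 + 25) + (-1 + (-9)²)) = (-1994 + (5*(4*8))*13)*(-78/52 + (-1 + 81)) = (-1994 + (5*32)*13)*((1/52)*(-78) + 80) = (-1994 + 160*13)*(-3/2 + 80) = (-1994 + 2080)*(157/2) = 86*(157/2) = 6751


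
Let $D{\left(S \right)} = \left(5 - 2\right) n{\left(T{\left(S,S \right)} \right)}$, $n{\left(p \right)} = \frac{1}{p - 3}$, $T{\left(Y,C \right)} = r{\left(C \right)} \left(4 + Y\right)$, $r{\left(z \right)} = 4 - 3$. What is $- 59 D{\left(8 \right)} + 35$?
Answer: $\frac{46}{3} \approx 15.333$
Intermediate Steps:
$r{\left(z \right)} = 1$
$T{\left(Y,C \right)} = 4 + Y$ ($T{\left(Y,C \right)} = 1 \left(4 + Y\right) = 4 + Y$)
$n{\left(p \right)} = \frac{1}{-3 + p}$
$D{\left(S \right)} = \frac{3}{1 + S}$ ($D{\left(S \right)} = \frac{5 - 2}{-3 + \left(4 + S\right)} = \frac{3}{1 + S}$)
$- 59 D{\left(8 \right)} + 35 = - 59 \frac{3}{1 + 8} + 35 = - 59 \cdot \frac{3}{9} + 35 = - 59 \cdot 3 \cdot \frac{1}{9} + 35 = \left(-59\right) \frac{1}{3} + 35 = - \frac{59}{3} + 35 = \frac{46}{3}$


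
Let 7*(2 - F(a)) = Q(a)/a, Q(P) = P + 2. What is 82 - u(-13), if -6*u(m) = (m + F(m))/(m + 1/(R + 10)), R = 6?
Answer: 201826/2457 ≈ 82.143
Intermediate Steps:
Q(P) = 2 + P
F(a) = 2 - (2 + a)/(7*a)
u(m) = -(m + (-2 + 13*m)/(7*m))/(6*(1/16 + m)) (u(m) = -(m + (-2 + 13*m)/(7*m))/(6*(m + 1/(6 + 10))) = -(m + (-2 + 13*m)/(7*m))/(6*(m + 1/16)) = -(m + (-2 + 13*m)/(7*m))/(6*(1/16 + m)))
82 - u(-13) = 82 - 8*(2 - 13*(-13) - 7*(-13)**2)/(21*(-13)*(1 + 16*(-13))) = 82 - 8*(-1)*(2 + 169 - 7*169)/(21*13*(1 - 208)) = 82 - 8*(-1)*(2 + 169 - 1183)/(21*13*(-207)) = 82 - 8*(-1)*(-1)*(-1012)/(21*13*207) = 82 - 1*(-352/2457) = 82 + 352/2457 = 201826/2457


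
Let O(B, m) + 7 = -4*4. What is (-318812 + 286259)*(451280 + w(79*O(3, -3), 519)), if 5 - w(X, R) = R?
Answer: -14673785598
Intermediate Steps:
O(B, m) = -23 (O(B, m) = -7 - 4*4 = -7 - 16 = -23)
w(X, R) = 5 - R
(-318812 + 286259)*(451280 + w(79*O(3, -3), 519)) = (-318812 + 286259)*(451280 + (5 - 1*519)) = -32553*(451280 + (5 - 519)) = -32553*(451280 - 514) = -32553*450766 = -14673785598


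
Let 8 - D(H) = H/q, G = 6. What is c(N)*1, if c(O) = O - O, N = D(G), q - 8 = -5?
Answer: 0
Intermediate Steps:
q = 3 (q = 8 - 5 = 3)
D(H) = 8 - H/3
N = 6 (N = 8 - ⅓*6 = 8 - 2 = 6)
c(O) = 0
c(N)*1 = 0*1 = 0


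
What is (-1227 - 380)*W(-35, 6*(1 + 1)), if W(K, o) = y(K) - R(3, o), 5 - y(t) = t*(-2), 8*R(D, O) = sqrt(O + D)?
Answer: 104455 + 1607*sqrt(15)/8 ≈ 1.0523e+5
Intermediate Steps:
R(D, O) = sqrt(D + O)/8 (R(D, O) = sqrt(O + D)/8 = sqrt(D + O)/8)
y(t) = 5 + 2*t (y(t) = 5 - t*(-2) = 5 - (-2)*t = 5 + 2*t)
W(K, o) = 5 + 2*K - sqrt(3 + o)/8 (W(K, o) = (5 + 2*K) - sqrt(3 + o)/8 = 5 + 2*K - sqrt(3 + o)/8)
(-1227 - 380)*W(-35, 6*(1 + 1)) = (-1227 - 380)*(5 + 2*(-35) - sqrt(3 + 6*(1 + 1))/8) = -1607*(5 - 70 - sqrt(3 + 6*2)/8) = -1607*(5 - 70 - sqrt(3 + 12)/8) = -1607*(5 - 70 - sqrt(15)/8) = -1607*(-65 - sqrt(15)/8) = 104455 + 1607*sqrt(15)/8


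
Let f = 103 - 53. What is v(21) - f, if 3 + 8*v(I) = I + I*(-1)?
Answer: -403/8 ≈ -50.375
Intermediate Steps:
f = 50
v(I) = -3/8 (v(I) = -3/8 + (I + I*(-1))/8 = -3/8 + (I - I)/8 = -3/8 + (1/8)*0 = -3/8 + 0 = -3/8)
v(21) - f = -3/8 - 1*50 = -3/8 - 50 = -403/8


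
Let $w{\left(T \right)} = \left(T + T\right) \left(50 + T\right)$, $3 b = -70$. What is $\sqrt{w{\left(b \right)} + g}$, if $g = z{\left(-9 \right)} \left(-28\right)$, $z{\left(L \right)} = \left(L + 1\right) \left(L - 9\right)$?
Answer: $\frac{8 i \sqrt{742}}{3} \approx 72.639 i$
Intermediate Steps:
$b = - \frac{70}{3}$ ($b = \frac{1}{3} \left(-70\right) = - \frac{70}{3} \approx -23.333$)
$z{\left(L \right)} = \left(1 + L\right) \left(-9 + L\right)$
$g = -4032$ ($g = \left(-9 + \left(-9\right)^{2} - -72\right) \left(-28\right) = \left(-9 + 81 + 72\right) \left(-28\right) = 144 \left(-28\right) = -4032$)
$w{\left(T \right)} = 2 T \left(50 + T\right)$
$\sqrt{w{\left(b \right)} + g} = \sqrt{2 \left(- \frac{70}{3}\right) \left(50 - \frac{70}{3}\right) - 4032} = \sqrt{2 \left(- \frac{70}{3}\right) \frac{80}{3} - 4032} = \sqrt{- \frac{11200}{9} - 4032} = \sqrt{- \frac{47488}{9}} = \frac{8 i \sqrt{742}}{3}$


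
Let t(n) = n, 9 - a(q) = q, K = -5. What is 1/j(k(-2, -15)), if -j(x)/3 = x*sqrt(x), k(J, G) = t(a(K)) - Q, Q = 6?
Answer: -sqrt(2)/96 ≈ -0.014731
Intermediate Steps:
a(q) = 9 - q
k(J, G) = 8 (k(J, G) = (9 - 1*(-5)) - 1*6 = (9 + 5) - 6 = 14 - 6 = 8)
j(x) = -3*x**(3/2) (j(x) = -3*x*sqrt(x) = -3*x**(3/2))
1/j(k(-2, -15)) = 1/(-48*sqrt(2)) = -sqrt(2)/96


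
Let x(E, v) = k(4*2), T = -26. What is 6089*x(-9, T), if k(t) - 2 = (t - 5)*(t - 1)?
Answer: 140047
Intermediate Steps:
k(t) = 2 + (-1 + t)*(-5 + t) (k(t) = 2 + (t - 5)*(t - 1) = 2 + (-5 + t)*(-1 + t) = 2 + (-1 + t)*(-5 + t))
x(E, v) = 23 (x(E, v) = 7 + (4*2)**2 - 24*2 = 7 + 8**2 - 6*8 = 7 + 64 - 48 = 23)
6089*x(-9, T) = 6089*23 = 140047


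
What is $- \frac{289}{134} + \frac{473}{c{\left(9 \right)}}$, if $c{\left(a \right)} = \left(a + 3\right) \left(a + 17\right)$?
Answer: $- \frac{13393}{20904} \approx -0.64069$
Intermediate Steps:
$c{\left(a \right)} = \left(3 + a\right) \left(17 + a\right)$
$- \frac{289}{134} + \frac{473}{c{\left(9 \right)}} = - \frac{289}{134} + \frac{473}{51 + 9^{2} + 20 \cdot 9} = \left(-289\right) \frac{1}{134} + \frac{473}{51 + 81 + 180} = - \frac{289}{134} + \frac{473}{312} = - \frac{13393}{20904}$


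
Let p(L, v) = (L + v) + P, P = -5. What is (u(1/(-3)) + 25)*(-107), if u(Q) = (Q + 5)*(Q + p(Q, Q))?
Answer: 321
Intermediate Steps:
p(L, v) = -5 + L + v (p(L, v) = (L + v) - 5 = -5 + L + v)
u(Q) = (-5 + 3*Q)*(5 + Q) (u(Q) = (Q + 5)*(Q + (-5 + Q + Q)) = (5 + Q)*(Q + (-5 + 2*Q)) = (5 + Q)*(-5 + 3*Q) = (-5 + 3*Q)*(5 + Q))
(u(1/(-3)) + 25)*(-107) = ((-25 + 3*(1/(-3))**2 + 10/(-3)) + 25)*(-107) = ((-25 + 3*(-1/3)**2 + 10*(-1/3)) + 25)*(-107) = ((-25 + 3*(1/9) - 10/3) + 25)*(-107) = ((-25 + 1/3 - 10/3) + 25)*(-107) = (-28 + 25)*(-107) = -3*(-107) = 321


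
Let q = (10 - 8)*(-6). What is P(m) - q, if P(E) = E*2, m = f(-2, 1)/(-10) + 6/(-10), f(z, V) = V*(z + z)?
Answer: 58/5 ≈ 11.600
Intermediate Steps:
f(z, V) = 2*V*z (f(z, V) = V*(2*z) = 2*V*z)
m = -1/5 (m = (2*1*(-2))/(-10) + 6/(-10) = -4*(-1/10) + 6*(-1/10) = 2/5 - 3/5 = -1/5 ≈ -0.20000)
P(E) = 2*E
q = -12 (q = 2*(-6) = -12)
P(m) - q = 2*(-1/5) - 1*(-12) = -2/5 + 12 = 58/5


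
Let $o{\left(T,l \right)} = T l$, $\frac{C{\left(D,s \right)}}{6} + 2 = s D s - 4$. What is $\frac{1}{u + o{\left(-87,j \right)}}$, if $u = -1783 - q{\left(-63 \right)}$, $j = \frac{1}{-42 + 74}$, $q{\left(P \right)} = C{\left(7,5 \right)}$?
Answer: $- \frac{32}{89591} \approx -0.00035718$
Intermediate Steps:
$C{\left(D,s \right)} = -36 + 6 D s^{2}$ ($C{\left(D,s \right)} = -12 + 6 \left(s D s - 4\right) = -12 + 6 \left(D s s - 4\right) = -12 + 6 \left(D s^{2} - 4\right) = -12 + 6 \left(-4 + D s^{2}\right) = -12 + \left(-24 + 6 D s^{2}\right) = -36 + 6 D s^{2}$)
$q{\left(P \right)} = 1014$ ($q{\left(P \right)} = -36 + 6 \cdot 7 \cdot 5^{2} = -36 + 6 \cdot 7 \cdot 25 = -36 + 1050 = 1014$)
$j = \frac{1}{32} \approx 0.03125$
$u = -2797$ ($u = -1783 - 1014 = -2797$)
$\frac{1}{u + o{\left(-87,j \right)}} = \frac{1}{-2797 - \frac{87}{32}} = \frac{1}{- \frac{89591}{32}} = - \frac{32}{89591}$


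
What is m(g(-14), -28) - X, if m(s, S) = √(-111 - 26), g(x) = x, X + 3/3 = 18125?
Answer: -18124 + I*√137 ≈ -18124.0 + 11.705*I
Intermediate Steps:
X = 18124 (X = -1 + 18125 = 18124)
m(s, S) = I*√137 (m(s, S) = √(-137) = I*√137)
m(g(-14), -28) - X = I*√137 - 1*18124 = I*√137 - 18124 = -18124 + I*√137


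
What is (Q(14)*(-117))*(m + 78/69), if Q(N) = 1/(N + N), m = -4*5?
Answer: 3627/46 ≈ 78.848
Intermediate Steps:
m = -20
Q(N) = 1/(2*N)
(Q(14)*(-117))*(m + 78/69) = (((½)/14)*(-117))*(-20 + 78/69) = (((½)*(1/14))*(-117))*(-20 + 78*(1/69)) = ((1/28)*(-117))*(-20 + 26/23) = -117/28*(-434/23) = 3627/46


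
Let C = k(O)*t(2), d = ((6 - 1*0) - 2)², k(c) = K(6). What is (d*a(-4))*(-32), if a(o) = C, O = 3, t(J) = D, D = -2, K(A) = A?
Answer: 6144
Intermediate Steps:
t(J) = -2
k(c) = 6
d = 16 (d = ((6 + 0) - 2)² = (6 - 2)² = 4² = 16)
C = -12 (C = 6*(-2) = -12)
a(o) = -12
(d*a(-4))*(-32) = (16*(-12))*(-32) = -192*(-32) = 6144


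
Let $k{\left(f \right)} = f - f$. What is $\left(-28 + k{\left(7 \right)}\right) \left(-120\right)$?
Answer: $3360$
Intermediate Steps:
$k{\left(f \right)} = 0$
$\left(-28 + k{\left(7 \right)}\right) \left(-120\right) = \left(-28 + 0\right) \left(-120\right) = \left(-28\right) \left(-120\right) = 3360$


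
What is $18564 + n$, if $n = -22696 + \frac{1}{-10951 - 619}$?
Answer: $- \frac{47807241}{11570} \approx -4132.0$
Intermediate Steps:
$n = - \frac{262592721}{11570}$ ($n = -22696 + \frac{1}{-11570} = -22696 - \frac{1}{11570} = - \frac{262592721}{11570} \approx -22696.0$)
$18564 + n = 18564 - \frac{262592721}{11570} = - \frac{47807241}{11570}$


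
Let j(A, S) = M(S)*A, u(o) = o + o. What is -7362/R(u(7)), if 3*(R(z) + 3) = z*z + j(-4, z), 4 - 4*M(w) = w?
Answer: -22086/197 ≈ -112.11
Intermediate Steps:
M(w) = 1 - w/4
u(o) = 2*o
j(A, S) = A*(1 - S/4) (j(A, S) = (1 - S/4)*A = A*(1 - S/4))
R(z) = -13/3 + z/3 + z²/3 (R(z) = -3 + (z*z + (¼)*(-4)*(4 - z))/3 = -3 + (z² + (-4 + z))/3 = -3 + (-4 + z + z²)/3 = -3 + (-4/3 + z/3 + z²/3) = -13/3 + z/3 + z²/3)
-7362/R(u(7)) = -7362/(-13/3 + (2*7)/3 + (2*7)²/3) = -7362/(-13/3 + (⅓)*14 + (⅓)*14²) = -7362/(-13/3 + 14/3 + (⅓)*196) = -7362/(-13/3 + 14/3 + 196/3) = -7362/197/3 = -7362*3/197 = -22086/197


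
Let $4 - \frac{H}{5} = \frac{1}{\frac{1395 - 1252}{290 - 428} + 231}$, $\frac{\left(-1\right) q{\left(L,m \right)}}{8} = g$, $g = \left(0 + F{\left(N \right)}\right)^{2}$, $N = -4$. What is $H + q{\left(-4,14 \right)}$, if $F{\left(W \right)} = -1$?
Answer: $\frac{76026}{6347} \approx 11.978$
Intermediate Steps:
$g = 1$ ($g = \left(0 - 1\right)^{2} = \left(-1\right)^{2} = 1$)
$q{\left(L,m \right)} = -8$ ($q{\left(L,m \right)} = \left(-8\right) 1 = -8$)
$H = \frac{126802}{6347}$ ($H = 20 - \frac{5}{\frac{1395 - 1252}{290 - 428} + 231} = 20 - \frac{5}{\frac{143}{-138} + 231} = 20 - \frac{5}{143 \left(- \frac{1}{138}\right) + 231} = 20 - \frac{5}{- \frac{143}{138} + 231} = 20 - \frac{5}{\frac{31735}{138}} = 20 - \frac{138}{6347} = \frac{126802}{6347} \approx 19.978$)
$H + q{\left(-4,14 \right)} = \frac{126802}{6347} - 8 = \frac{76026}{6347}$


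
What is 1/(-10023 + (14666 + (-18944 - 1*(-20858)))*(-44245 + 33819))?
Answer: -1/172873103 ≈ -5.7846e-9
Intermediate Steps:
1/(-10023 + (14666 + (-18944 - 1*(-20858)))*(-44245 + 33819)) = 1/(-10023 + (14666 + (-18944 + 20858))*(-10426)) = 1/(-10023 + (14666 + 1914)*(-10426)) = 1/(-10023 + 16580*(-10426)) = 1/(-10023 - 172863080) = 1/(-172873103) = -1/172873103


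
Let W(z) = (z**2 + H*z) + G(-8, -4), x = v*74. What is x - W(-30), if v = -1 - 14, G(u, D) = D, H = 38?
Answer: -866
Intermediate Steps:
v = -15
x = -1110 (x = -15*74 = -1110)
W(z) = -4 + z**2 + 38*z (W(z) = (z**2 + 38*z) - 4 = -4 + z**2 + 38*z)
x - W(-30) = -1110 - (-4 + (-30)**2 + 38*(-30)) = -1110 - (-4 + 900 - 1140) = -1110 - 1*(-244) = -1110 + 244 = -866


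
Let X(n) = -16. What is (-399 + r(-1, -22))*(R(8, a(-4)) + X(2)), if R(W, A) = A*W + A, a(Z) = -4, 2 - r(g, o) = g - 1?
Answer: 20540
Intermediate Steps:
r(g, o) = 3 - g (r(g, o) = 2 - (g - 1) = 2 - (-1 + g) = 2 + (1 - g) = 3 - g)
R(W, A) = A + A*W
(-399 + r(-1, -22))*(R(8, a(-4)) + X(2)) = (-399 + (3 - 1*(-1)))*(-4*(1 + 8) - 16) = (-399 + (3 + 1))*(-4*9 - 16) = (-399 + 4)*(-36 - 16) = -395*(-52) = 20540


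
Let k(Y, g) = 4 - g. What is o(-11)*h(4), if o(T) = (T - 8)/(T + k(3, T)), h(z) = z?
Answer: -19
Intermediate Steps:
o(T) = -2 + T/4 (o(T) = (T - 8)/(T + (4 - T)) = (-8 + T)/4 = (-8 + T)*(¼) = -2 + T/4)
o(-11)*h(4) = (-2 + (¼)*(-11))*4 = (-2 - 11/4)*4 = -19/4*4 = -19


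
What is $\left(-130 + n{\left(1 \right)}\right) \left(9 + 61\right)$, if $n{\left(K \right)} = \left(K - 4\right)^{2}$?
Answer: $-8470$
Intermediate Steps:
$n{\left(K \right)} = \left(-4 + K\right)^{2}$
$\left(-130 + n{\left(1 \right)}\right) \left(9 + 61\right) = \left(-130 + \left(-4 + 1\right)^{2}\right) \left(9 + 61\right) = \left(-130 + \left(-3\right)^{2}\right) 70 = \left(-130 + 9\right) 70 = \left(-121\right) 70 = -8470$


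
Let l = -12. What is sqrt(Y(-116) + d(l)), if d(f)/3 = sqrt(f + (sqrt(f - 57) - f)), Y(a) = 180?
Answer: sqrt(180 + 3*(-69)**(1/4)) ≈ 13.644 + 0.224*I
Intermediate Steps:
d(f) = 3*(-57 + f)**(1/4) (d(f) = 3*sqrt(f + (sqrt(f - 57) - f)) = 3*sqrt(f + (sqrt(-57 + f) - f)) = 3*sqrt(sqrt(-57 + f)) = 3*(-57 + f)**(1/4))
sqrt(Y(-116) + d(l)) = sqrt(180 + 3*(-57 - 12)**(1/4)) = sqrt(180 + 3*(-69)**(1/4))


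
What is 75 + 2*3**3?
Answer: 129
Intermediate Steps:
75 + 2*3**3 = 75 + 2*27 = 75 + 54 = 129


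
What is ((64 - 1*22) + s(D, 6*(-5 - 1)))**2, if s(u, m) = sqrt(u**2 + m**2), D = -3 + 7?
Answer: 3076 + 336*sqrt(82) ≈ 6118.6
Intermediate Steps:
D = 4
s(u, m) = sqrt(m**2 + u**2)
((64 - 1*22) + s(D, 6*(-5 - 1)))**2 = ((64 - 1*22) + sqrt((6*(-5 - 1))**2 + 4**2))**2 = ((64 - 22) + sqrt((6*(-6))**2 + 16))**2 = (42 + sqrt((-36)**2 + 16))**2 = (42 + sqrt(1296 + 16))**2 = (42 + sqrt(1312))**2 = (42 + 4*sqrt(82))**2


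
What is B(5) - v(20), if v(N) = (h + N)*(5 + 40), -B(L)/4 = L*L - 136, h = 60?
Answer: -3156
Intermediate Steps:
B(L) = 544 - 4*L**2 (B(L) = -4*(L*L - 136) = -4*(L**2 - 136) = -4*(-136 + L**2) = 544 - 4*L**2)
v(N) = 2700 + 45*N (v(N) = (60 + N)*(5 + 40) = (60 + N)*45 = 2700 + 45*N)
B(5) - v(20) = (544 - 4*5**2) - (2700 + 45*20) = (544 - 4*25) - (2700 + 900) = (544 - 100) - 1*3600 = 444 - 3600 = -3156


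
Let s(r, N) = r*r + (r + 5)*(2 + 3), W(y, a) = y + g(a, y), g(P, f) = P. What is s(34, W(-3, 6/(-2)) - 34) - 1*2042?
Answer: -691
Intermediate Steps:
W(y, a) = a + y (W(y, a) = y + a = a + y)
s(r, N) = 25 + r**2 + 5*r (s(r, N) = r**2 + (5 + r)*5 = r**2 + (25 + 5*r) = 25 + r**2 + 5*r)
s(34, W(-3, 6/(-2)) - 34) - 1*2042 = (25 + 34**2 + 5*34) - 1*2042 = (25 + 1156 + 170) - 2042 = 1351 - 2042 = -691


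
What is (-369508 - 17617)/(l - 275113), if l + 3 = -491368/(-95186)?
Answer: 18424440125/13093350104 ≈ 1.4072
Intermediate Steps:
l = 102905/47593 (l = -3 - 491368/(-95186) = -3 - 491368*(-1/95186) = -3 + 245684/47593 = 102905/47593 ≈ 2.1622)
(-369508 - 17617)/(l - 275113) = (-369508 - 17617)/(102905/47593 - 275113) = -387125/(-13093350104/47593) = -387125*(-47593/13093350104) = 18424440125/13093350104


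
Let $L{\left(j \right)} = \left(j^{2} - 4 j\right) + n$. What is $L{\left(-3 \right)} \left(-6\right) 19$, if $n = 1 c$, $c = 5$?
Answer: $-2964$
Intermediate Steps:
$n = 5$ ($n = 1 \cdot 5 = 5$)
$L{\left(j \right)} = 5 + j^{2} - 4 j$ ($L{\left(j \right)} = \left(j^{2} - 4 j\right) + 5 = 5 + j^{2} - 4 j$)
$L{\left(-3 \right)} \left(-6\right) 19 = \left(5 + \left(-3\right)^{2} - -12\right) \left(-6\right) 19 = \left(5 + 9 + 12\right) \left(-6\right) 19 = 26 \left(-6\right) 19 = \left(-156\right) 19 = -2964$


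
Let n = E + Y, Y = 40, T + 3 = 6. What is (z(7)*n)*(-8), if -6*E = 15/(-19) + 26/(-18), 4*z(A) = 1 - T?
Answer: 82844/513 ≈ 161.49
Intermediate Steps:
T = 3 (T = -3 + 6 = 3)
z(A) = -½ (z(A) = (1 - 1*3)/4 = (1 - 3)/4 = (¼)*(-2) = -½)
E = 191/513 (E = -(15/(-19) + 26/(-18))/6 = -(15*(-1/19) + 26*(-1/18))/6 = -(-15/19 - 13/9)/6 = -⅙*(-382/171) = 191/513 ≈ 0.37232)
n = 20711/513 (n = 191/513 + 40 = 20711/513 ≈ 40.372)
(z(7)*n)*(-8) = -½*20711/513*(-8) = -20711/1026*(-8) = 82844/513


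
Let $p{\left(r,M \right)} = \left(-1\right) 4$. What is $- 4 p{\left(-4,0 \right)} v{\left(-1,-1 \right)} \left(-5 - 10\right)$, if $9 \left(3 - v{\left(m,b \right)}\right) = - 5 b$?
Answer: $- \frac{1760}{3} \approx -586.67$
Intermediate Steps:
$p{\left(r,M \right)} = -4$
$v{\left(m,b \right)} = 3 + \frac{5 b}{9}$ ($v{\left(m,b \right)} = 3 - \frac{\left(-5\right) b}{9} = 3 + \frac{5 b}{9}$)
$- 4 p{\left(-4,0 \right)} v{\left(-1,-1 \right)} \left(-5 - 10\right) = \left(-4\right) \left(-4\right) \left(3 + \frac{5}{9} \left(-1\right)\right) \left(-5 - 10\right) = 16 \left(3 - \frac{5}{9}\right) \left(-15\right) = 16 \cdot \frac{22}{9} \left(-15\right) = \frac{352}{9} \left(-15\right) = - \frac{1760}{3}$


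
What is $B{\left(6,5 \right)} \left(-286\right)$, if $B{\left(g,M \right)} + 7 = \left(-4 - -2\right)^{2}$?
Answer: $858$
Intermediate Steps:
$B{\left(g,M \right)} = -3$ ($B{\left(g,M \right)} = -7 + \left(-4 - -2\right)^{2} = -7 + \left(-4 + 2\right)^{2} = -7 + \left(-2\right)^{2} = -7 + 4 = -3$)
$B{\left(6,5 \right)} \left(-286\right) = \left(-3\right) \left(-286\right) = 858$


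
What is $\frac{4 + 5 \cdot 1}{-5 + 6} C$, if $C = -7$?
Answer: $-63$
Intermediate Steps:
$\frac{4 + 5 \cdot 1}{-5 + 6} C = \frac{4 + 5 \cdot 1}{-5 + 6} \left(-7\right) = \frac{4 + 5}{1} \left(-7\right) = 9 \cdot 1 \left(-7\right) = 9 \left(-7\right) = -63$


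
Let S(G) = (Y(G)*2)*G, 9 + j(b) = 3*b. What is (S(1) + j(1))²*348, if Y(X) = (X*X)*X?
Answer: 5568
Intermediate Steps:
Y(X) = X³ (Y(X) = X²*X = X³)
j(b) = -9 + 3*b
S(G) = 2*G⁴ (S(G) = (G³*2)*G = (2*G³)*G = 2*G⁴)
(S(1) + j(1))²*348 = (2*1⁴ + (-9 + 3*1))²*348 = (2*1 + (-9 + 3))²*348 = (2 - 6)²*348 = (-4)²*348 = 16*348 = 5568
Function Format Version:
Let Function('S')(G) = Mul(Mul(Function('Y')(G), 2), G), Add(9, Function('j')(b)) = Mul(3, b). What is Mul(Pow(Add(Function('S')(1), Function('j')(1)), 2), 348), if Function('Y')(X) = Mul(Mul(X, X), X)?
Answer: 5568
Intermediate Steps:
Function('Y')(X) = Pow(X, 3) (Function('Y')(X) = Mul(Pow(X, 2), X) = Pow(X, 3))
Function('j')(b) = Add(-9, Mul(3, b))
Function('S')(G) = Mul(2, Pow(G, 4)) (Function('S')(G) = Mul(Mul(Pow(G, 3), 2), G) = Mul(Mul(2, Pow(G, 3)), G) = Mul(2, Pow(G, 4)))
Mul(Pow(Add(Function('S')(1), Function('j')(1)), 2), 348) = Mul(Pow(Add(Mul(2, Pow(1, 4)), Add(-9, Mul(3, 1))), 2), 348) = Mul(Pow(Add(Mul(2, 1), Add(-9, 3)), 2), 348) = Mul(Pow(Add(2, -6), 2), 348) = Mul(Pow(-4, 2), 348) = Mul(16, 348) = 5568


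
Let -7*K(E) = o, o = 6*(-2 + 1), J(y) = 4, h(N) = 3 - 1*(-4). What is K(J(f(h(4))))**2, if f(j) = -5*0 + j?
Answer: 36/49 ≈ 0.73469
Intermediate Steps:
h(N) = 7 (h(N) = 3 + 4 = 7)
f(j) = j (f(j) = 0 + j = j)
o = -6 (o = 6*(-1) = -6)
K(E) = 6/7 (K(E) = -1/7*(-6) = 6/7)
K(J(f(h(4))))**2 = (6/7)**2 = 36/49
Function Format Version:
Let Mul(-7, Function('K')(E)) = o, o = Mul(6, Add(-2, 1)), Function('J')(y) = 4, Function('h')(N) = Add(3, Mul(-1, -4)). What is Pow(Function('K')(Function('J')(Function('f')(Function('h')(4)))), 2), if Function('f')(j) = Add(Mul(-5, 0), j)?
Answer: Rational(36, 49) ≈ 0.73469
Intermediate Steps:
Function('h')(N) = 7 (Function('h')(N) = Add(3, 4) = 7)
Function('f')(j) = j (Function('f')(j) = Add(0, j) = j)
o = -6 (o = Mul(6, -1) = -6)
Function('K')(E) = Rational(6, 7) (Function('K')(E) = Mul(Rational(-1, 7), -6) = Rational(6, 7))
Pow(Function('K')(Function('J')(Function('f')(Function('h')(4)))), 2) = Pow(Rational(6, 7), 2) = Rational(36, 49)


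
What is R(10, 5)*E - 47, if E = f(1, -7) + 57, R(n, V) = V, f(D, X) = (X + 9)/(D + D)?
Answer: 243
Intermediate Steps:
f(D, X) = (9 + X)/(2*D) (f(D, X) = (9 + X)/((2*D)) = (9 + X)*(1/(2*D)) = (9 + X)/(2*D))
E = 58 (E = (½)*(9 - 7)/1 + 57 = (½)*1*2 + 57 = 1 + 57 = 58)
R(10, 5)*E - 47 = 5*58 - 47 = 290 - 47 = 243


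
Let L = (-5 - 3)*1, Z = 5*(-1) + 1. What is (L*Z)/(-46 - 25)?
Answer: -32/71 ≈ -0.45070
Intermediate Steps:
Z = -4 (Z = -5 + 1 = -4)
L = -8 (L = -8*1 = -8)
(L*Z)/(-46 - 25) = (-8*(-4))/(-46 - 25) = 32/(-71) = 32*(-1/71) = -32/71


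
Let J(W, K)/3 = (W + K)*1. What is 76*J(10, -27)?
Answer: -3876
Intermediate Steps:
J(W, K) = 3*K + 3*W (J(W, K) = 3*((W + K)*1) = 3*((K + W)*1) = 3*(K + W) = 3*K + 3*W)
76*J(10, -27) = 76*(3*(-27) + 3*10) = 76*(-81 + 30) = 76*(-51) = -3876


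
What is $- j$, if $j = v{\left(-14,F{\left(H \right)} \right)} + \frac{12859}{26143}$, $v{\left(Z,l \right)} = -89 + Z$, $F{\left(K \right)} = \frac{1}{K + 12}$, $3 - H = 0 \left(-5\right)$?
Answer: $\frac{2679870}{26143} \approx 102.51$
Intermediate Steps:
$H = 3$ ($H = 3 - 0 \left(-5\right) = 3 - 0 = 3 + 0 = 3$)
$F{\left(K \right)} = \frac{1}{12 + K}$
$j = - \frac{2679870}{26143}$ ($j = \left(-89 - 14\right) + \frac{12859}{26143} = -103 + 12859 \cdot \frac{1}{26143} = -103 + \frac{12859}{26143} = - \frac{2679870}{26143} \approx -102.51$)
$- j = \left(-1\right) \left(- \frac{2679870}{26143}\right) = \frac{2679870}{26143}$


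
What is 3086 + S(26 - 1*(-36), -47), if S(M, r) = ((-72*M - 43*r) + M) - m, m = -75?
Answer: 780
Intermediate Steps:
S(M, r) = 75 - 71*M - 43*r (S(M, r) = ((-72*M - 43*r) + M) - 1*(-75) = (-71*M - 43*r) + 75 = 75 - 71*M - 43*r)
3086 + S(26 - 1*(-36), -47) = 3086 + (75 - 71*(26 - 1*(-36)) - 43*(-47)) = 3086 + (75 - 71*(26 + 36) + 2021) = 3086 + (75 - 71*62 + 2021) = 3086 + (75 - 4402 + 2021) = 3086 - 2306 = 780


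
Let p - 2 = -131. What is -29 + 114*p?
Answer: -14735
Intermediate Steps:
p = -129 (p = 2 - 131 = -129)
-29 + 114*p = -29 + 114*(-129) = -29 - 14706 = -14735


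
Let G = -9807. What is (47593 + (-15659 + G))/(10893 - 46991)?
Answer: -22127/36098 ≈ -0.61297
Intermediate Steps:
(47593 + (-15659 + G))/(10893 - 46991) = (47593 + (-15659 - 9807))/(10893 - 46991) = (47593 - 25466)/(-36098) = 22127*(-1/36098) = -22127/36098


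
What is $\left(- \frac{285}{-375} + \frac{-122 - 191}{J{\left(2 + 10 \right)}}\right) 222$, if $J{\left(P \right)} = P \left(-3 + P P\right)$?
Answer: $\frac{899951}{7050} \approx 127.65$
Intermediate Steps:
$J{\left(P \right)} = P \left(-3 + P^{2}\right)$
$\left(- \frac{285}{-375} + \frac{-122 - 191}{J{\left(2 + 10 \right)}}\right) 222 = \left(- \frac{285}{-375} + \frac{-122 - 191}{\left(2 + 10\right) \left(-3 + \left(2 + 10\right)^{2}\right)}\right) 222 = \left(\left(-285\right) \left(- \frac{1}{375}\right) + \frac{-122 - 191}{12 \left(-3 + 12^{2}\right)}\right) 222 = \left(\frac{19}{25} - \frac{313}{12 \left(-3 + 144\right)}\right) 222 = \left(\frac{19}{25} - \frac{313}{12 \cdot 141}\right) 222 = \left(\frac{19}{25} - \frac{313}{1692}\right) 222 = \frac{24323}{42300} \cdot 222 = \frac{899951}{7050}$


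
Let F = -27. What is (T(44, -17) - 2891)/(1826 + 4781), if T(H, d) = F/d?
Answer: -49120/112319 ≈ -0.43733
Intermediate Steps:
T(H, d) = -27/d
(T(44, -17) - 2891)/(1826 + 4781) = (-27/(-17) - 2891)/(1826 + 4781) = (-27*(-1/17) - 2891)/6607 = (27/17 - 2891)*(1/6607) = -49120/17*1/6607 = -49120/112319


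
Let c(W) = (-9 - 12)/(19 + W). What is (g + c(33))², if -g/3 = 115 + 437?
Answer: 7418893689/2704 ≈ 2.7437e+6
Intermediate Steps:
g = -1656 (g = -3*(115 + 437) = -3*552 = -1656)
c(W) = -21/(19 + W)
(g + c(33))² = (-1656 - 21/(19 + 33))² = (-1656 - 21/52)² = (-86133/52)² = 7418893689/2704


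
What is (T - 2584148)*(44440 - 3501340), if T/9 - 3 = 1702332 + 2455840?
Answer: -120436415196300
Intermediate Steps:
T = 37423575 (T = 27 + 9*(1702332 + 2455840) = 27 + 9*4158172 = 27 + 37423548 = 37423575)
(T - 2584148)*(44440 - 3501340) = (37423575 - 2584148)*(44440 - 3501340) = 34839427*(-3456900) = -120436415196300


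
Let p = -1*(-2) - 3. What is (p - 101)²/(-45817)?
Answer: -10404/45817 ≈ -0.22708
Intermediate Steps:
p = -1 (p = 2 - 3 = -1)
(p - 101)²/(-45817) = (-1 - 101)²/(-45817) = (-102)²*(-1/45817) = 10404*(-1/45817) = -10404/45817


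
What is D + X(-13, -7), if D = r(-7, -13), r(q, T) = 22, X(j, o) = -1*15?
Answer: 7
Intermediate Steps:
X(j, o) = -15
D = 22
D + X(-13, -7) = 22 - 15 = 7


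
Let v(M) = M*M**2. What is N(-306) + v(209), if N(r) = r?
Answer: 9129023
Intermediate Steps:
v(M) = M**3
N(-306) + v(209) = -306 + 209**3 = -306 + 9129329 = 9129023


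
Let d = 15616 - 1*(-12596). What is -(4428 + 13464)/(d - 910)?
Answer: -8946/13651 ≈ -0.65534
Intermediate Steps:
d = 28212 (d = 15616 + 12596 = 28212)
-(4428 + 13464)/(d - 910) = -(4428 + 13464)/(28212 - 910) = -17892/27302 = -1*8946/13651 = -8946/13651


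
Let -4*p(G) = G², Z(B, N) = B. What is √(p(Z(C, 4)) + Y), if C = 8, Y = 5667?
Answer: √5651 ≈ 75.173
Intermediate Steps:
p(G) = -G²/4
√(p(Z(C, 4)) + Y) = √(-¼*8² + 5667) = √(-¼*64 + 5667) = √(-16 + 5667) = √5651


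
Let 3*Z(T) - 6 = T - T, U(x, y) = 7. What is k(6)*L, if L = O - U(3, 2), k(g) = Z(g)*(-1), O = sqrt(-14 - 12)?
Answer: 14 - 2*I*sqrt(26) ≈ 14.0 - 10.198*I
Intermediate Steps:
O = I*sqrt(26) (O = sqrt(-26) = I*sqrt(26) ≈ 5.099*I)
Z(T) = 2 (Z(T) = 2 + (T - T)/3 = 2 + (1/3)*0 = 2 + 0 = 2)
k(g) = -2 (k(g) = 2*(-1) = -2)
L = -7 + I*sqrt(26) (L = I*sqrt(26) - 1*7 = I*sqrt(26) - 7 = -7 + I*sqrt(26) ≈ -7.0 + 5.099*I)
k(6)*L = -2*(-7 + I*sqrt(26)) = 14 - 2*I*sqrt(26)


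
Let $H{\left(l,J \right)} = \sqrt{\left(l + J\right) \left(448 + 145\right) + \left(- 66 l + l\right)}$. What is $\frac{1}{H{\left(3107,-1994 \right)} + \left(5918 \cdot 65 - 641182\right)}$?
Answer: $- \frac{128256}{32898974045} - \frac{\sqrt{458054}}{65797948090} \approx -3.9088 \cdot 10^{-6}$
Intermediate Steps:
$H{\left(l,J \right)} = \sqrt{528 l + 593 J}$ ($H{\left(l,J \right)} = \sqrt{\left(J + l\right) 593 - 65 l} = \sqrt{\left(593 J + 593 l\right) - 65 l} = \sqrt{528 l + 593 J}$)
$\frac{1}{H{\left(3107,-1994 \right)} + \left(5918 \cdot 65 - 641182\right)} = \frac{1}{\sqrt{528 \cdot 3107 + 593 \left(-1994\right)} + \left(5918 \cdot 65 - 641182\right)} = \frac{1}{\sqrt{1640496 - 1182442} + \left(384670 - 641182\right)} = \frac{1}{\sqrt{458054} - 256512} = \frac{1}{-256512 + \sqrt{458054}}$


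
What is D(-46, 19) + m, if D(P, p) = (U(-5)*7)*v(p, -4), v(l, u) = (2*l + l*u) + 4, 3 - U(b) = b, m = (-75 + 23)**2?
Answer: 800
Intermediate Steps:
m = 2704 (m = (-52)**2 = 2704)
U(b) = 3 - b
v(l, u) = 4 + 2*l + l*u
D(P, p) = 224 - 112*p (D(P, p) = ((3 - 1*(-5))*7)*(4 + 2*p + p*(-4)) = ((3 + 5)*7)*(4 + 2*p - 4*p) = (8*7)*(4 - 2*p) = 56*(4 - 2*p) = 224 - 112*p)
D(-46, 19) + m = (224 - 112*19) + 2704 = (224 - 2128) + 2704 = -1904 + 2704 = 800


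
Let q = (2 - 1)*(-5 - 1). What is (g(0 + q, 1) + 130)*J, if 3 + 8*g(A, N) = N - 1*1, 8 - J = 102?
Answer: -48739/4 ≈ -12185.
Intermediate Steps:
J = -94 (J = 8 - 1*102 = 8 - 102 = -94)
q = -6 (q = 1*(-6) = -6)
g(A, N) = -½ + N/8 (g(A, N) = -3/8 + (N - 1*1)/8 = -3/8 + (N - 1)/8 = -3/8 + (-1 + N)/8 = -3/8 + (-⅛ + N/8) = -½ + N/8)
(g(0 + q, 1) + 130)*J = ((-½ + (⅛)*1) + 130)*(-94) = ((-½ + ⅛) + 130)*(-94) = (-3/8 + 130)*(-94) = (1037/8)*(-94) = -48739/4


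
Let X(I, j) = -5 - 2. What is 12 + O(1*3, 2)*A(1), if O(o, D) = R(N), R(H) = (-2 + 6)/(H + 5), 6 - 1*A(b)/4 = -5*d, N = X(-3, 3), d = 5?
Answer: -236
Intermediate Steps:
X(I, j) = -7
N = -7
A(b) = 124 (A(b) = 24 - (-20)*5 = 24 - 4*(-25) = 24 + 100 = 124)
R(H) = 4/(5 + H)
O(o, D) = -2 (O(o, D) = 4/(5 - 7) = 4/(-2) = 4*(-½) = -2)
12 + O(1*3, 2)*A(1) = 12 - 2*124 = 12 - 248 = -236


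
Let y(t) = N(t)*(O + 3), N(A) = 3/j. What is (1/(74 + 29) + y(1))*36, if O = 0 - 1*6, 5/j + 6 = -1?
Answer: 233784/515 ≈ 453.95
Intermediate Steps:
j = -5/7 (j = 5/(-6 - 1) = 5/(-7) = 5*(-⅐) = -5/7 ≈ -0.71429)
O = -6 (O = 0 - 6 = -6)
N(A) = -21/5 (N(A) = 3/(-5/7) = 3*(-7/5) = -21/5)
y(t) = 63/5 (y(t) = -21*(-6 + 3)/5 = -21/5*(-3) = 63/5)
(1/(74 + 29) + y(1))*36 = (1/(74 + 29) + 63/5)*36 = (1/103 + 63/5)*36 = (6494/515)*36 = 233784/515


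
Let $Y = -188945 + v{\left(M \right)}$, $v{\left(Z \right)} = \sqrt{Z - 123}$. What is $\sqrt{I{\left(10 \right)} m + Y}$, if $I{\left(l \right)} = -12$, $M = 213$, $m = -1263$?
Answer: $\sqrt{-173789 + 3 \sqrt{10}} \approx 416.87 i$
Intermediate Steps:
$v{\left(Z \right)} = \sqrt{-123 + Z}$
$Y = -188945 + 3 \sqrt{10}$ ($Y = -188945 + \sqrt{-123 + 213} = -188945 + \sqrt{90} = -188945 + 3 \sqrt{10} \approx -1.8894 \cdot 10^{5}$)
$\sqrt{I{\left(10 \right)} m + Y} = \sqrt{\left(-12\right) \left(-1263\right) - \left(188945 - 3 \sqrt{10}\right)} = \sqrt{15156 - \left(188945 - 3 \sqrt{10}\right)} = \sqrt{-173789 + 3 \sqrt{10}}$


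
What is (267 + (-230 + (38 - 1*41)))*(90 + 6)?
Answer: 3264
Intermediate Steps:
(267 + (-230 + (38 - 1*41)))*(90 + 6) = (267 + (-230 + (38 - 41)))*96 = (267 + (-230 - 3))*96 = (267 - 233)*96 = 34*96 = 3264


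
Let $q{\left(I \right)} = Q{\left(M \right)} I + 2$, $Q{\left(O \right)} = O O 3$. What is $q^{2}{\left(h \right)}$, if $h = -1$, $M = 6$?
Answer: $11236$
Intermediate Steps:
$Q{\left(O \right)} = 3 O^{2}$ ($Q{\left(O \right)} = O^{2} \cdot 3 = 3 O^{2}$)
$q{\left(I \right)} = 2 + 108 I$ ($q{\left(I \right)} = 3 \cdot 6^{2} I + 2 = 3 \cdot 36 I + 2 = 108 I + 2 = 2 + 108 I$)
$q^{2}{\left(h \right)} = \left(2 + 108 \left(-1\right)\right)^{2} = \left(2 - 108\right)^{2} = \left(-106\right)^{2} = 11236$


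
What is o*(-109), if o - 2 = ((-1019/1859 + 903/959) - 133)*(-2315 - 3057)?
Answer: -19775552057682/254683 ≈ -7.7648e+7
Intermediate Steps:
o = 181427083098/254683 (o = 2 + ((-1019/1859 + 903/959) - 133)*(-2315 - 3057) = 2 + ((-1019*1/1859 + 903*(1/959)) - 133)*(-5372) = 2 + ((-1019/1859 + 129/137) - 133)*(-5372) = 2 + (100208/254683 - 133)*(-5372) = 2 - 33772631/254683*(-5372) = 2 + 181426573732/254683 = 181427083098/254683 ≈ 7.1236e+5)
o*(-109) = (181427083098/254683)*(-109) = -19775552057682/254683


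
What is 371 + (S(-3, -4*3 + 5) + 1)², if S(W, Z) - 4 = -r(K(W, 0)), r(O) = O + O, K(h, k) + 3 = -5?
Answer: 812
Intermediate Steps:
K(h, k) = -8 (K(h, k) = -3 - 5 = -8)
r(O) = 2*O
S(W, Z) = 20 (S(W, Z) = 4 - 2*(-8) = 4 - 1*(-16) = 4 + 16 = 20)
371 + (S(-3, -4*3 + 5) + 1)² = 371 + (20 + 1)² = 371 + 21² = 371 + 441 = 812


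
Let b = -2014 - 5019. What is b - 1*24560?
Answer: -31593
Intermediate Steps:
b = -7033
b - 1*24560 = -7033 - 1*24560 = -7033 - 24560 = -31593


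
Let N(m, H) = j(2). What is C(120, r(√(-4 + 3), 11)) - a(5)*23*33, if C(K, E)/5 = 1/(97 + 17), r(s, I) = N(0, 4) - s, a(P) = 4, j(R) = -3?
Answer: -346099/114 ≈ -3036.0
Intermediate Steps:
N(m, H) = -3
r(s, I) = -3 - s
C(K, E) = 5/114 (C(K, E) = 5/(97 + 17) = 5/114)
C(120, r(√(-4 + 3), 11)) - a(5)*23*33 = 5/114 - 4*23*33 = 5/114 - 92*33 = 5/114 - 1*3036 = 5/114 - 3036 = -346099/114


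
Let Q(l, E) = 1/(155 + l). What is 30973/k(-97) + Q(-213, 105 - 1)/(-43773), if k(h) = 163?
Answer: 78635305645/413829942 ≈ 190.02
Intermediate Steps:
30973/k(-97) + Q(-213, 105 - 1)/(-43773) = 30973/163 + 1/((155 - 213)*(-43773)) = 30973*(1/163) - 1/43773/(-58) = 30973/163 - 1/58*(-1/43773) = 30973/163 + 1/2538834 = 78635305645/413829942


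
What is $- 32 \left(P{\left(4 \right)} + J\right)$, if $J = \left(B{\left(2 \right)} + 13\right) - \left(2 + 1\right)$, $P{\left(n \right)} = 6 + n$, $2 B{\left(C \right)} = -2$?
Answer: $-608$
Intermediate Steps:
$B{\left(C \right)} = -1$ ($B{\left(C \right)} = \frac{1}{2} \left(-2\right) = -1$)
$J = 9$ ($J = \left(-1 + 13\right) - \left(2 + 1\right) = 12 - 3 = 9$)
$- 32 \left(P{\left(4 \right)} + J\right) = - 32 \left(\left(6 + 4\right) + 9\right) = - 32 \left(10 + 9\right) = \left(-32\right) 19 = -608$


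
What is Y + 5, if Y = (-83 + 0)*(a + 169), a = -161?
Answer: -659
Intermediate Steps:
Y = -664 (Y = (-83 + 0)*(-161 + 169) = -83*8 = -664)
Y + 5 = -664 + 5 = -659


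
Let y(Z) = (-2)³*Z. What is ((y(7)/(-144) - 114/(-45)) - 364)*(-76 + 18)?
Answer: 942413/45 ≈ 20943.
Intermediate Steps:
y(Z) = -8*Z
((y(7)/(-144) - 114/(-45)) - 364)*(-76 + 18) = ((-8*7/(-144) - 114/(-45)) - 364)*(-76 + 18) = ((-56*(-1/144) - 114*(-1/45)) - 364)*(-58) = ((7/18 + 38/15) - 364)*(-58) = (263/90 - 364)*(-58) = -32497/90*(-58) = 942413/45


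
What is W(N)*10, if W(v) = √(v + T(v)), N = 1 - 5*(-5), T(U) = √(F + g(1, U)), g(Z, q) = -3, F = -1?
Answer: 10*√(26 + 2*I) ≈ 51.028 + 1.9597*I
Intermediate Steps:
T(U) = 2*I (T(U) = √(-1 - 3) = √(-4) = 2*I)
N = 26 (N = 1 + 25 = 26)
W(v) = √(v + 2*I)
W(N)*10 = √(26 + 2*I)*10 = 10*√(26 + 2*I)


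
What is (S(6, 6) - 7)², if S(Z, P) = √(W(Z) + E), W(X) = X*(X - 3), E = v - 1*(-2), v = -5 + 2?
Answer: (7 - √17)² ≈ 8.2765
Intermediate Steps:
v = -3
E = -1 (E = -3 - 1*(-2) = -3 + 2 = -1)
W(X) = X*(-3 + X)
S(Z, P) = √(-1 + Z*(-3 + Z)) (S(Z, P) = √(Z*(-3 + Z) - 1) = √(-1 + Z*(-3 + Z)))
(S(6, 6) - 7)² = (√(-1 + 6*(-3 + 6)) - 7)² = (√(-1 + 6*3) - 7)² = (√(-1 + 18) - 7)² = (√17 - 7)² = (-7 + √17)²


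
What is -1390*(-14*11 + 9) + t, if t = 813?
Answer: 202363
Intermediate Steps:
-1390*(-14*11 + 9) + t = -1390*(-14*11 + 9) + 813 = -1390*(-154 + 9) + 813 = -1390*(-145) + 813 = 201550 + 813 = 202363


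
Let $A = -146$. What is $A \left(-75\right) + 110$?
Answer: $11060$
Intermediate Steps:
$A \left(-75\right) + 110 = \left(-146\right) \left(-75\right) + 110 = 10950 + 110 = 11060$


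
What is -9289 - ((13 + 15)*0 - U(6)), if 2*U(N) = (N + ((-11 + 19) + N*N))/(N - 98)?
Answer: -854613/92 ≈ -9289.3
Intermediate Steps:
U(N) = (8 + N + N²)/(2*(-98 + N)) (U(N) = ((N + ((-11 + 19) + N*N))/(N - 98))/2 = ((N + (8 + N²))/(-98 + N))/2 = ((8 + N + N²)/(-98 + N))/2 = (8 + N + N²)/(2*(-98 + N)))
-9289 - ((13 + 15)*0 - U(6)) = -9289 - ((13 + 15)*0 - (8 + 6 + 6²)/(2*(-98 + 6))) = -9289 - (28*0 - (8 + 6 + 36)/(2*(-92))) = -9289 - (0 - (-1)*50/(2*92)) = -9289 - (0 - 1*(-25/92)) = -9289 - (0 + 25/92) = -9289 - 1*25/92 = -9289 - 25/92 = -854613/92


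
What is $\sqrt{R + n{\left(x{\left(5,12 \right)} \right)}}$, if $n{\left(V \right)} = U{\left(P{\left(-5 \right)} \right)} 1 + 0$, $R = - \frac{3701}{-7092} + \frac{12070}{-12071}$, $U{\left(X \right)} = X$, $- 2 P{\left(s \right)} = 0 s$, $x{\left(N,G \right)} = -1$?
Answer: $\frac{i \sqrt{97320708848303}}{14267922} \approx 0.69142 i$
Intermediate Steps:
$P{\left(s \right)} = 0$ ($P{\left(s \right)} = - \frac{0 s}{2} = \left(- \frac{1}{2}\right) 0 = 0$)
$R = - \frac{40925669}{85607532}$ ($R = \left(-3701\right) \left(- \frac{1}{7092}\right) + 12070 \left(- \frac{1}{12071}\right) = \frac{3701}{7092} - \frac{12070}{12071} = - \frac{40925669}{85607532} \approx -0.47806$)
$n{\left(V \right)} = 0$ ($n{\left(V \right)} = 0 \cdot 1 + 0 = 0 + 0 = 0$)
$\sqrt{R + n{\left(x{\left(5,12 \right)} \right)}} = \sqrt{- \frac{40925669}{85607532} + 0} = \sqrt{- \frac{40925669}{85607532}} = \frac{i \sqrt{97320708848303}}{14267922}$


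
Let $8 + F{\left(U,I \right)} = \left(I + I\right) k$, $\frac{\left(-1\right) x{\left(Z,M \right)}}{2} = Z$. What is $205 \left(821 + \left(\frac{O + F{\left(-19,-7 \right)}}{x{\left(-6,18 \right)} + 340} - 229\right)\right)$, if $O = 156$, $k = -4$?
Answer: $\frac{10690135}{88} \approx 1.2148 \cdot 10^{5}$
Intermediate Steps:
$x{\left(Z,M \right)} = - 2 Z$
$F{\left(U,I \right)} = -8 - 8 I$ ($F{\left(U,I \right)} = -8 + \left(I + I\right) \left(-4\right) = -8 + 2 I \left(-4\right) = -8 - 8 I$)
$205 \left(821 + \left(\frac{O + F{\left(-19,-7 \right)}}{x{\left(-6,18 \right)} + 340} - 229\right)\right) = 205 \left(821 - \left(229 - \frac{156 - -48}{\left(-2\right) \left(-6\right) + 340}\right)\right) = 205 \left(821 - \left(229 - \frac{156 + \left(-8 + 56\right)}{12 + 340}\right)\right) = 205 \left(821 - \left(229 - \frac{156 + 48}{352}\right)\right) = 205 \left(821 + \left(204 \cdot \frac{1}{352} - 229\right)\right) = 205 \left(821 + \left(\frac{51}{88} - 229\right)\right) = 205 \left(821 - \frac{20101}{88}\right) = 205 \cdot \frac{52147}{88} = \frac{10690135}{88}$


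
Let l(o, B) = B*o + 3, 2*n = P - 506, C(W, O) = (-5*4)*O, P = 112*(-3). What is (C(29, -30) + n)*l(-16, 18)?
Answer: -51015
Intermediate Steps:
P = -336
C(W, O) = -20*O
n = -421 (n = (-336 - 506)/2 = (1/2)*(-842) = -421)
l(o, B) = 3 + B*o
(C(29, -30) + n)*l(-16, 18) = (-20*(-30) - 421)*(3 + 18*(-16)) = (600 - 421)*(3 - 288) = 179*(-285) = -51015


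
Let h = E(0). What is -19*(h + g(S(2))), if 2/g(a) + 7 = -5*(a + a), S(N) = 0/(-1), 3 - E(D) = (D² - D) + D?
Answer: -361/7 ≈ -51.571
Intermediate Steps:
E(D) = 3 - D² (E(D) = 3 - ((D² - D) + D) = 3 - D²)
S(N) = 0 (S(N) = 0*(-1) = 0)
g(a) = 2/(-7 - 10*a) (g(a) = 2/(-7 - 5*(a + a)) = 2/(-7 - 10*a))
h = 3 (h = 3 - 1*0² = 3 - 1*0 = 3 + 0 = 3)
-19*(h + g(S(2))) = -19*(3 - 2/(7 + 10*0)) = -19*(3 - 2/(7 + 0)) = -19*(3 - 2/7) = -19*19/7 = -361/7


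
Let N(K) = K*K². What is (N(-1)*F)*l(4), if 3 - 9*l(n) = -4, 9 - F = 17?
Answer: 56/9 ≈ 6.2222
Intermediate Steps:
F = -8 (F = 9 - 1*17 = 9 - 17 = -8)
l(n) = 7/9 (l(n) = ⅓ - ⅑*(-4) = ⅓ + 4/9 = 7/9)
N(K) = K³
(N(-1)*F)*l(4) = ((-1)³*(-8))*(7/9) = -1*(-8)*(7/9) = 8*(7/9) = 56/9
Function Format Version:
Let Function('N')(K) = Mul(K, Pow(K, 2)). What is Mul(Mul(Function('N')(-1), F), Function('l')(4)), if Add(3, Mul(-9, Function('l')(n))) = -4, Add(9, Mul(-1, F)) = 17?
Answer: Rational(56, 9) ≈ 6.2222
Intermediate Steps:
F = -8 (F = Add(9, Mul(-1, 17)) = Add(9, -17) = -8)
Function('l')(n) = Rational(7, 9) (Function('l')(n) = Add(Rational(1, 3), Mul(Rational(-1, 9), -4)) = Add(Rational(1, 3), Rational(4, 9)) = Rational(7, 9))
Function('N')(K) = Pow(K, 3)
Mul(Mul(Function('N')(-1), F), Function('l')(4)) = Mul(Mul(Pow(-1, 3), -8), Rational(7, 9)) = Mul(Mul(-1, -8), Rational(7, 9)) = Mul(8, Rational(7, 9)) = Rational(56, 9)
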